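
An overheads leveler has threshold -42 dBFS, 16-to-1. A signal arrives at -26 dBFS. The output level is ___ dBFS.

-41 dBFS

The input is 16 dB above the -42 dBFS threshold.
The 16 dB excess becomes 1 dB after 16:1 reduction.
Output = -42 + 1 = -41 dBFS.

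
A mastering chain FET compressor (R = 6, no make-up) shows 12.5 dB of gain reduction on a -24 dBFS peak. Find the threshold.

-39 dBFS

Input is 15 dB above T (since output overshoot × R = input overshoot: (-36.5 − T)·6 = -24 − T gives T = -39 dBFS).
Check: -39 + (-24 − (-39))/6 = -39 + 2.5 = -36.5 dBFS. ✓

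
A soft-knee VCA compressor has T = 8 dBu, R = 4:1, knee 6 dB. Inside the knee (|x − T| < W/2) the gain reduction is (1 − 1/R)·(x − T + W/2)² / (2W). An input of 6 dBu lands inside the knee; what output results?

x − T + W/2 = 6 − 8 + 3 = 1.
GR = (1 − 1/4) × 1² / 12 = 0.75 × 1 / 12 = 0.0625 dB.
Output = 6 − 0.0625 = 5.9375 dBu.

5.9375 dBu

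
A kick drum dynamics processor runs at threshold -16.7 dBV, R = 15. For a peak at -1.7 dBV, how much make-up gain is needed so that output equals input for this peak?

The peak compresses to -16.7 + 15/15 = -15.7 dBV.
To reach -1.7 dBV requires -1.7 − (-15.7) = 14 dB of make-up.

14 dB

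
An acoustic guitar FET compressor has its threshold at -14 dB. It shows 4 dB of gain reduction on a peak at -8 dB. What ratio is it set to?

3:1

Input overshoot = -8 − (-14) = 6 dB.
Output overshoot = 6 − 4 = 2 dB.
Ratio = input overshoot / output overshoot = 6 / 2 = 3.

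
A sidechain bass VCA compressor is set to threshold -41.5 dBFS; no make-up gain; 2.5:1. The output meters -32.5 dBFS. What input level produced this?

-19 dBFS

The compressed level sits -32.5 − (-41.5) = 9 dB over threshold.
Undo the ratio: input overshoot = 9 × 2.5 = 22.5 dB, giving input = -19 dBFS.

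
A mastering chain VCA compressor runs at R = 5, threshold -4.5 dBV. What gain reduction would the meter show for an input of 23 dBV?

23 dBV exceeds the threshold by 27.5 dB.
After 5:1 compression the overshoot becomes 27.5/5 = 5.5 dB.
So the signal is attenuated by 27.5 − 5.5 = 22 dB.

22 dB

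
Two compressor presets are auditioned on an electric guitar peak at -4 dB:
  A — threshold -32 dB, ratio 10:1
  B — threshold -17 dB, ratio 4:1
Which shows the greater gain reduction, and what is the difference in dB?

A: GR = 28 − 28/10 = 25.2 dB.
B: GR = 13 − 13/4 = 9.75 dB.
A reduces 15.45 dB more.

A, by 15.45 dB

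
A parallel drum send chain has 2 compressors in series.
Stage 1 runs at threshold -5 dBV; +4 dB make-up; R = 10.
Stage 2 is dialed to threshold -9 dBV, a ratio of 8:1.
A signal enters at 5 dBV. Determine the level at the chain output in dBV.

Stage 1: overshoot 10 dB → 10/10 = 1 dB → -4 dBV; +4 dB make-up → 0 dBV.
Stage 2: 9 dB above -9 dBV, reduced 8:1 to 1.125 dB above → -7.875 dBV.

-7.875 dBV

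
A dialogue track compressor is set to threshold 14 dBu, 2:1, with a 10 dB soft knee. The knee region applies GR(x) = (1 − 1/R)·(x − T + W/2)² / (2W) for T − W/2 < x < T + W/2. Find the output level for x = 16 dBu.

14.775 dBu

x − T + W/2 = 16 − 14 + 5 = 7.
GR = (1 − 1/2) × 7² / 20 = 0.5 × 49 / 20 = 1.225 dB.
Output = 16 − 1.225 = 14.775 dBu.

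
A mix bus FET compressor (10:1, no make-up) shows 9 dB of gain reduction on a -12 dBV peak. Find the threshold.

-22 dBV

Input is 10 dB above T (since output overshoot × R = input overshoot: (-21 − T)·10 = -12 − T gives T = -22 dBV).
Check: -22 + (-12 − (-22))/10 = -22 + 1 = -21 dBV. ✓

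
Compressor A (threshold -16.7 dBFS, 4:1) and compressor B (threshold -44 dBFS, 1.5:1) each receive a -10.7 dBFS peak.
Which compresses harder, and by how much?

A: 6 dB over, compressed to 1.5 dB over, so 4.5 dB of GR.
B: 33.3 dB over, compressed to 22.2 dB over, so 11.1 dB of GR.
B reduces 6.6 dB more.

B, by 6.6 dB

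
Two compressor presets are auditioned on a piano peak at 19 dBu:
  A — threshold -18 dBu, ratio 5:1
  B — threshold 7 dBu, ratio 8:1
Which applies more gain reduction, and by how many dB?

A: overshoot 37 dB → output overshoot 7.4 dB → GR 29.6 dB.
B: overshoot 12 dB → output overshoot 1.5 dB → GR 10.5 dB.
A applies 19.1 dB more gain reduction.

A, by 19.1 dB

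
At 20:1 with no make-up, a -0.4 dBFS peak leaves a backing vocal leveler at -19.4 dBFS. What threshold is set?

-20.4 dBFS

Input is 20 dB above T (since output overshoot × R = input overshoot: (-19.4 − T)·20 = -0.4 − T gives T = -20.4 dBFS).
Check: -20.4 + (-0.4 − (-20.4))/20 = -20.4 + 1 = -19.4 dBFS. ✓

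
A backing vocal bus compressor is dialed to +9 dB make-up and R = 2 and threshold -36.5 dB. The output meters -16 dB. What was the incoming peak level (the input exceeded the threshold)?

Stripping the +9 dB make-up gives -25 dB at the gain stage.
Post-compression overshoot = -25 − (-36.5) = 11.5 dB.
Before 2:1 compression the overshoot was 11.5 × 2 = 23 dB, so input = -36.5 + 23 = -13.5 dB.

-13.5 dB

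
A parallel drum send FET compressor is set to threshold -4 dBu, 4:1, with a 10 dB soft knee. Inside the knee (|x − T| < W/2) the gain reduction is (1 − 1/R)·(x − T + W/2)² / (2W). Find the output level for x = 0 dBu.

x − T + W/2 = 0 − (-4) + 5 = 9.
GR = (1 − 1/4) × 9² / 20 = 0.75 × 81 / 20 = 3.0375 dB.
Output = 0 − 3.0375 = -3.0375 dBu.

-3.0375 dBu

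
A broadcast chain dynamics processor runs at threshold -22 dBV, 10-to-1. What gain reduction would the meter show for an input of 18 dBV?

Overshoot = 18 − (-22) = 40 dB.
After 10:1 compression the overshoot becomes 40/10 = 4 dB.
So the signal is attenuated by 40 − 4 = 36 dB.

36 dB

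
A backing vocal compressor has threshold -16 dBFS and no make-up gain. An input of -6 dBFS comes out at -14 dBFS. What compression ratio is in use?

5:1

Input overshoot = -6 − (-16) = 10 dB; output overshoot = -14 − (-16) = 2 dB.
Ratio = 10 / 2 = 5.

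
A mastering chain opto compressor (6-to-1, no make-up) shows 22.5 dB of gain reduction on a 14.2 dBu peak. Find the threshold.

Gain reduction = 14.2 − (-8.3) = 22.5 dB; output overshoot = GR / (R − 1) = 22.5 / 5 = 4.5 dB.
Threshold = output − output overshoot = -8.3 − 4.5 = -12.8 dBu.

-12.8 dBu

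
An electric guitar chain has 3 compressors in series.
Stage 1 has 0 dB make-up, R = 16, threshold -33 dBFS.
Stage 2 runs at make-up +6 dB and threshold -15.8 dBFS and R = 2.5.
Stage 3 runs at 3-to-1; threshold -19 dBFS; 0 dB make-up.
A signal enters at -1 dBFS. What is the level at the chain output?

-25 dBFS

Stage 1: 32 dB above -33 dBFS, reduced 16:1 to 2 dB above → -31 dBFS.
Stage 2: -31 dBFS ≤ -15.8 dBFS, so stage 2 doesn't engage; make-up brings it to -25 dBFS.
Stage 3: below threshold (-25 ≤ -19); passes unchanged; output -25 dBFS.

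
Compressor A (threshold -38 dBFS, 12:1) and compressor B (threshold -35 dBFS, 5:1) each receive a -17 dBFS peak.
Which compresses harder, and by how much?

A, by 4.85 dB

A: GR = 21 − 21/12 = 19.25 dB.
B: GR = 18 − 18/5 = 14.4 dB.
A reduces 4.85 dB more.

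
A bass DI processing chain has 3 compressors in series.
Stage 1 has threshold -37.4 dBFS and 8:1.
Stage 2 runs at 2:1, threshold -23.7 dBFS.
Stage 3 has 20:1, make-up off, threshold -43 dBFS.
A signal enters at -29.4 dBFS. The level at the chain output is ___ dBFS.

Stage 1: 8 dB above -37.4 dBFS, reduced 8:1 to 1 dB above → -36.4 dBFS.
Stage 2: -36.4 dBFS is at or below the -23.7 dBFS threshold — no compression; output -36.4 dBFS.
Stage 3: overshoot 6.6 dB → 6.6/20 = 0.33 dB → -42.67 dBFS.

-42.67 dBFS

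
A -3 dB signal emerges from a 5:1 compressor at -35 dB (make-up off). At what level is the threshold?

-43 dB

Input is 40 dB above T (since output overshoot × R = input overshoot: (-35 − T)·5 = -3 − T gives T = -43 dB).
Check: -43 + (-3 − (-43))/5 = -43 + 8 = -35 dB. ✓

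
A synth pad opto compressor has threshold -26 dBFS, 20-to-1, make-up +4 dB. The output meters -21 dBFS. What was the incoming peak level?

-6 dBFS

Before make-up, the level was -21 − 4 = -25 dBFS.
The compressed level sits -25 − (-26) = 1 dB over threshold.
Undo the ratio: input overshoot = 1 × 20 = 20 dB, giving input = -6 dBFS.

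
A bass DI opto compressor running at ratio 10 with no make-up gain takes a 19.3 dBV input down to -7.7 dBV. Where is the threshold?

Input is 30 dB above T (since output overshoot × R = input overshoot: (-7.7 − T)·10 = 19.3 − T gives T = -10.7 dBV).
Check: -10.7 + (19.3 − (-10.7))/10 = -10.7 + 3 = -7.7 dBV. ✓

-10.7 dBV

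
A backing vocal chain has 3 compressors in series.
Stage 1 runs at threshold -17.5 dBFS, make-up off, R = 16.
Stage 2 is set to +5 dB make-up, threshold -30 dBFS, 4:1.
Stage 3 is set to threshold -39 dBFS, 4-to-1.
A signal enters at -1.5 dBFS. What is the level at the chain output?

Stage 1: -1.5 dBFS is 16 dB over -17.5 dBFS; at 16:1 that becomes 1 dB over, giving -16.5 dBFS.
Stage 2: overshoot 13.5 dB → 13.5/4 = 3.375 dB → -26.625 dBFS; +5 dB make-up → -21.625 dBFS.
Stage 3: -21.625 dBFS is 17.375 dB over -39 dBFS; at 4:1 that becomes 4.34375 dB over, giving -34.65625 dBFS.

-34.65625 dBFS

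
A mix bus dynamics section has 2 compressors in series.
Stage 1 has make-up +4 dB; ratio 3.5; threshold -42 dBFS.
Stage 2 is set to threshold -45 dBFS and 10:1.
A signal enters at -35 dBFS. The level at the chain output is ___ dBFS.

-44.1 dBFS

Stage 1: overshoot 7 dB → 7/3.5 = 2 dB → -40 dBFS; +4 dB make-up → -36 dBFS.
Stage 2: -36 dBFS is 9 dB over -45 dBFS; at 10:1 that becomes 0.9 dB over, giving -44.1 dBFS.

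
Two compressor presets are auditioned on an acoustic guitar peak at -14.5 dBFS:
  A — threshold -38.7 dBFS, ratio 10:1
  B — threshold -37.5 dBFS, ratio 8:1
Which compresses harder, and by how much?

A, by 1.655 dB

A: 24.2 dB over, compressed to 2.42 dB over, so 21.78 dB of GR.
B: 23 dB over, compressed to 2.875 dB over, so 20.125 dB of GR.
A applies 1.655 dB more gain reduction.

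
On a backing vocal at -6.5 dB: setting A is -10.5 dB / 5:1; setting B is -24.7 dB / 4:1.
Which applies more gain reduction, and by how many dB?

B, by 10.45 dB

A: GR = 4 − 4/5 = 3.2 dB.
B: GR = 18.2 − 18.2/4 = 13.65 dB.
Difference: 10.45 dB in favour of B.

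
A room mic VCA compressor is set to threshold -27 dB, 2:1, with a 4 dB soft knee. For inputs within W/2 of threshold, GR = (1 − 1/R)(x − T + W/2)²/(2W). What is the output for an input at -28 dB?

-28.0625 dB

x − T + W/2 = -28 − (-27) + 2 = 1.
GR = (1 − 1/2) × 1² / 8 = 0.5 × 1 / 8 = 0.0625 dB.
Output = -28 − 0.0625 = -28.0625 dB.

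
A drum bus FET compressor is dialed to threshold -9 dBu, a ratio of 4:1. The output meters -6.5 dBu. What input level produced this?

1 dBu

Post-compression overshoot = -6.5 − (-9) = 2.5 dB.
Before 4:1 compression the overshoot was 2.5 × 4 = 10 dB, so input = -9 + 10 = 1 dBu.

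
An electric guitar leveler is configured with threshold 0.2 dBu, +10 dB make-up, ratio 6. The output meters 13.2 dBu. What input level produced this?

18.2 dBu

Stripping the +10 dB make-up gives 3.2 dBu at the gain stage.
That's 3 dB above the 0.2 dBu threshold.
Before 6:1 compression the overshoot was 3 × 6 = 18 dB, so input = 0.2 + 18 = 18.2 dBu.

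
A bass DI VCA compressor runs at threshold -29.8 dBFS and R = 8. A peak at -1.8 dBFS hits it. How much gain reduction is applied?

24.5 dB

The signal is 28 dB above threshold.
At 8:1, output sits 28/8 = 3.5 dB above threshold.
So the signal is attenuated by 28 − 3.5 = 24.5 dB.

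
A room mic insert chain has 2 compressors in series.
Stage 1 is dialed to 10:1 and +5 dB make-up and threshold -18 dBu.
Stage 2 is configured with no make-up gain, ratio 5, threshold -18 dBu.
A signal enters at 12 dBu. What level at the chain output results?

Stage 1: overshoot 30 dB → 30/10 = 3 dB → -15 dBu; +5 dB make-up → -10 dBu.
Stage 2: -10 dBu is 8 dB over -18 dBu; at 5:1 that becomes 1.6 dB over, giving -16.4 dBu.

-16.4 dBu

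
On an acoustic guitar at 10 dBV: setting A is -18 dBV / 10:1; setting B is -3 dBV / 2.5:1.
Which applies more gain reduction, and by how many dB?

A: overshoot 28 dB → output overshoot 2.8 dB → GR 25.2 dB.
B: overshoot 13 dB → output overshoot 5.2 dB → GR 7.8 dB.
Difference: 17.4 dB in favour of A.

A, by 17.4 dB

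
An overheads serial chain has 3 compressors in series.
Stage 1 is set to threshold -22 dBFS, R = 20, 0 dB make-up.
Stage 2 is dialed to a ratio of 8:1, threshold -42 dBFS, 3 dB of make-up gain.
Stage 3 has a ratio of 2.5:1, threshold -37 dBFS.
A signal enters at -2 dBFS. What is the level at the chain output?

-36.75 dBFS

Stage 1: -2 dBFS is 20 dB over -22 dBFS; at 20:1 that becomes 1 dB over, giving -21 dBFS.
Stage 2: overshoot 21 dB → 21/8 = 2.625 dB → -39.375 dBFS; +3 dB make-up → -36.375 dBFS.
Stage 3: overshoot 0.625 dB → 0.625/2.5 = 0.25 dB → -36.75 dBFS.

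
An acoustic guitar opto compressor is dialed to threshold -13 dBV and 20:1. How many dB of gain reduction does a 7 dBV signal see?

The signal is 20 dB above threshold.
A 20:1 ratio leaves 1 dB of that excess.
GR = overshoot in − overshoot out = 20 − 1 = 19 dB.

19 dB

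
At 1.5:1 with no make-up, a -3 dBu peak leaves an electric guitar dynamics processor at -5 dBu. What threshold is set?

-9 dBu

Input is 6 dB above T (since output overshoot × R = input overshoot: (-5 − T)·1.5 = -3 − T gives T = -9 dBu).
Check: -9 + (-3 − (-9))/1.5 = -9 + 4 = -5 dBu. ✓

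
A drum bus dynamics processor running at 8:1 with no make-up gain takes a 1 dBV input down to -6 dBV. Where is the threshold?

-7 dBV

Gain reduction = 1 − (-6) = 7 dB; output overshoot = GR / (R − 1) = 7 / 7 = 1 dB.
Threshold = output − output overshoot = -6 − 1 = -7 dBV.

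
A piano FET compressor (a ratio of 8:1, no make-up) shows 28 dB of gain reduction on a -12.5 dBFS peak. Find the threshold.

Input is 32 dB above T (since output overshoot × R = input overshoot: (-40.5 − T)·8 = -12.5 − T gives T = -44.5 dBFS).
Check: -44.5 + (-12.5 − (-44.5))/8 = -44.5 + 4 = -40.5 dBFS. ✓

-44.5 dBFS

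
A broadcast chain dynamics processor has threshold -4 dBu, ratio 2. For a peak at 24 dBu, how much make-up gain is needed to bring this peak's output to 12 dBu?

The peak compresses to -4 + 28/2 = 10 dBu.
To reach 12 dBu requires 12 − 10 = 2 dB of make-up.

2 dB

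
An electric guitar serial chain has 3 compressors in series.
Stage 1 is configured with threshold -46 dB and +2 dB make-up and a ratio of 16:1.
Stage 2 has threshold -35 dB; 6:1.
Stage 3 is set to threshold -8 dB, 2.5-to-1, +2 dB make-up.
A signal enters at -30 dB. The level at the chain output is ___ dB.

-41 dB

Stage 1: overshoot 16 dB → 16/16 = 1 dB → -45 dB; +2 dB make-up → -43 dB.
Stage 2: -43 dB is at or below the -35 dB threshold — no compression; output -43 dB.
Stage 3: -43 dB is at or below the -8 dB threshold — no compression; make-up brings it to -41 dB.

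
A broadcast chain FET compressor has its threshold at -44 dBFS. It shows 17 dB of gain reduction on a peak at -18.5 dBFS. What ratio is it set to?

Input overshoot = -18.5 − (-44) = 25.5 dB.
Output overshoot = 25.5 − 17 = 8.5 dB.
Ratio = input overshoot / output overshoot = 25.5 / 8.5 = 3.

3:1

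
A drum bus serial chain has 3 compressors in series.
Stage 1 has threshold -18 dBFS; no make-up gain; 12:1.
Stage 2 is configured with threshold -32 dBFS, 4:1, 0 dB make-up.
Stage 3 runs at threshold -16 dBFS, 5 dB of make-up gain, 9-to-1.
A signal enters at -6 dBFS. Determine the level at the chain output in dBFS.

Stage 1: -6 dBFS is 12 dB over -18 dBFS; at 12:1 that becomes 1 dB over, giving -17 dBFS.
Stage 2: 15 dB above -32 dBFS, reduced 4:1 to 3.75 dB above → -28.25 dBFS.
Stage 3: below threshold (-28.25 ≤ -16); passes unchanged; make-up brings it to -23.25 dBFS.

-23.25 dBFS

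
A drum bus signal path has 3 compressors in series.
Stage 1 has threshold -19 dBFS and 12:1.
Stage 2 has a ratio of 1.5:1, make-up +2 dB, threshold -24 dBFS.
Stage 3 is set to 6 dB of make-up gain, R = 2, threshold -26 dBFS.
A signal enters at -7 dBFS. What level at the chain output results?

-16 dBFS

Stage 1: 12 dB above -19 dBFS, reduced 12:1 to 1 dB above → -18 dBFS.
Stage 2: overshoot 6 dB → 6/1.5 = 4 dB → -20 dBFS; +2 dB make-up → -18 dBFS.
Stage 3: 8 dB above -26 dBFS, reduced 2:1 to 4 dB above → -22 dBFS; +6 dB make-up → -16 dBFS.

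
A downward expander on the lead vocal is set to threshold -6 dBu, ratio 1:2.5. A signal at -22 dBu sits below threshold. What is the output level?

-46 dBu

Below threshold, a 1:2.5 expander applies gain = (2.5−1)×(T − x) of attenuation.
(2.5−1) × 16 = 24 dB, so output = -22 − 24 = -46 dBu.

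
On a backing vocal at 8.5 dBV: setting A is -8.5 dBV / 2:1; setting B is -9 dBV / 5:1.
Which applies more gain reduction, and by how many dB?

A: 17 dB over, compressed to 8.5 dB over, so 8.5 dB of GR.
B: 17.5 dB over, compressed to 3.5 dB over, so 14 dB of GR.
Difference: 5.5 dB in favour of B.

B, by 5.5 dB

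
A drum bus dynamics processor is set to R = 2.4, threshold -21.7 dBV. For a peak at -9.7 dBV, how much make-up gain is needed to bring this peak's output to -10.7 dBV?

6 dB

Overshoot 12 dB → 12/2.4 = 5 dB after compression, so the compressed level is -21.7 + 5 = -16.7 dBV.
Make-up = target − compressed = -10.7 − (-16.7) = 6 dB.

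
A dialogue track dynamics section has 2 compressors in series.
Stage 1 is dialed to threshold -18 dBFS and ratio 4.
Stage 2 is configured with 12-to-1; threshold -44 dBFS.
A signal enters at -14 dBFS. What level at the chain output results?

Stage 1: 4 dB above -18 dBFS, reduced 4:1 to 1 dB above → -17 dBFS.
Stage 2: -17 dBFS is 27 dB over -44 dBFS; at 12:1 that becomes 2.25 dB over, giving -41.75 dBFS.

-41.75 dBFS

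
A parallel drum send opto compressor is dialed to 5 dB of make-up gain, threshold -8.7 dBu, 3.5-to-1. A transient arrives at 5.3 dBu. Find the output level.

Overshoot: 5.3 − (-8.7) = 14 dB.
At 3.5:1 the overshoot is divided by 3.5, leaving 4 dB above threshold.
Output = -8.7 + 4 = -4.7 dBu; make-up adds 5 dB, giving 0.3 dBu.

0.3 dBu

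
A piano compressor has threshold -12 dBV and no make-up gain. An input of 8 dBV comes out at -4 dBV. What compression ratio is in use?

Input overshoot = 8 − (-12) = 20 dB; output overshoot = -4 − (-12) = 8 dB.
Ratio = 20 / 8 = 2.5.

2.5:1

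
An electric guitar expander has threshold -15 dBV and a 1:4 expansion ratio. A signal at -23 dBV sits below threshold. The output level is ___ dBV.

Below threshold, a 1:4 expander applies gain = (4−1)×(T − x) of attenuation.
(4−1) × 8 = 24 dB, so output = -23 − 24 = -47 dBV.

-47 dBV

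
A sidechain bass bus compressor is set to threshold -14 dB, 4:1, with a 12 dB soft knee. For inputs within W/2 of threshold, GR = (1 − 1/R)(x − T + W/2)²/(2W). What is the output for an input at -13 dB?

x − T + W/2 = -13 − (-14) + 6 = 7.
GR = (1 − 1/4) × 7² / 24 = 0.75 × 49 / 24 = 1.53125 dB.
Output = -13 − 1.53125 = -14.53125 dB.

-14.53125 dB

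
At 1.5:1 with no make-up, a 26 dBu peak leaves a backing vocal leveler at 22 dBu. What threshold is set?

Let T be the threshold. Output overshoot = (input overshoot)/R, so 22 − T = (26 − T)/1.5.
1.5·(22 − T) = 26 − T → 0.5·T = 33 − 26 = 7.
T = 7/0.5 = 14 dBu.

14 dBu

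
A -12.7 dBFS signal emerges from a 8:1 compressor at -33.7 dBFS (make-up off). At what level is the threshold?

-36.7 dBFS

Let T be the threshold. Output overshoot = (input overshoot)/R, so -33.7 − T = (-12.7 − T)/8.
8·(-33.7 − T) = -12.7 − T → 7·T = -269.6 − (-12.7) = -256.9.
T = -256.9/7 = -36.7 dBFS.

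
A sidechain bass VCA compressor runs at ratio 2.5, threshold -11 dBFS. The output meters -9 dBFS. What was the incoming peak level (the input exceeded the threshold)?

-6 dBFS

Post-compression overshoot = -9 − (-11) = 2 dB.
Input overshoot = R × output overshoot = 5 dB → input = -11 + 5 = -6 dBFS.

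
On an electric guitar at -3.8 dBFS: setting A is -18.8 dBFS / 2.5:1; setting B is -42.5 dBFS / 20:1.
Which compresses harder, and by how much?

A: GR = 15 − 15/2.5 = 9 dB.
B: GR = 38.7 − 38.7/20 = 36.765 dB.
Difference: 27.765 dB in favour of B.

B, by 27.765 dB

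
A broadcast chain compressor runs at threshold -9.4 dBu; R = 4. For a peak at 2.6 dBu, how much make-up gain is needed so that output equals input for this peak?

Overshoot 12 dB → 12/4 = 3 dB after compression, so the compressed level is -9.4 + 3 = -6.4 dBu.
Make-up = target − compressed = 2.6 − (-6.4) = 9 dB.

9 dB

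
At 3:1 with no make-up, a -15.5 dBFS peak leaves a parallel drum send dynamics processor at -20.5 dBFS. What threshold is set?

Input is 7.5 dB above T (since output overshoot × R = input overshoot: (-20.5 − T)·3 = -15.5 − T gives T = -23 dBFS).
Check: -23 + (-15.5 − (-23))/3 = -23 + 2.5 = -20.5 dBFS. ✓

-23 dBFS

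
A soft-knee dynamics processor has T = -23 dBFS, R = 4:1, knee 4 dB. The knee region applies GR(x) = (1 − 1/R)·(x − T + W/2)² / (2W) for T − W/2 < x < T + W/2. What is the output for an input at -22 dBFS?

x − T + W/2 = -22 − (-23) + 2 = 3.
GR = (1 − 1/4) × 3² / 8 = 0.75 × 9 / 8 = 0.84375 dB.
Output = -22 − 0.84375 = -22.84375 dBFS.

-22.84375 dBFS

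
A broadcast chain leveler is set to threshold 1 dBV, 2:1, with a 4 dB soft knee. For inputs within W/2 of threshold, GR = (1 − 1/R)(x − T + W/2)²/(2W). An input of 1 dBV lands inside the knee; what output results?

0.75 dBV

x − T + W/2 = 1 − 1 + 2 = 2.
GR = (1 − 1/2) × 2² / 8 = 0.5 × 4 / 8 = 0.25 dB.
Output = 1 − 0.25 = 0.75 dBV.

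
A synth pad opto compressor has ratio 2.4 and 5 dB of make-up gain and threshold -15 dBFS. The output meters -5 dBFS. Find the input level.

-3 dBFS

Remove make-up: -5 − 5 = -10 dBFS.
The compressed level sits -10 − (-15) = 5 dB over threshold.
Before 2.4:1 compression the overshoot was 5 × 2.4 = 12 dB, so input = -15 + 12 = -3 dBFS.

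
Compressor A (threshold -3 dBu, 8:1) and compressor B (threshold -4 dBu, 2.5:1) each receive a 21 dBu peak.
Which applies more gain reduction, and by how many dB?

A: 24 dB over, compressed to 3 dB over, so 21 dB of GR.
B: 25 dB over, compressed to 10 dB over, so 15 dB of GR.
A reduces 6 dB more.

A, by 6 dB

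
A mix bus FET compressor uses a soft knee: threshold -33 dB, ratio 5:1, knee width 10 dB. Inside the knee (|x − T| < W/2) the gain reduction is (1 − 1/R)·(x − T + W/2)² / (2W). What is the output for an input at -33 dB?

x − T + W/2 = -33 − (-33) + 5 = 5.
GR = (1 − 1/5) × 5² / 20 = 0.8 × 25 / 20 = 1 dB.
Output = -33 − 1 = -34 dB.

-34 dB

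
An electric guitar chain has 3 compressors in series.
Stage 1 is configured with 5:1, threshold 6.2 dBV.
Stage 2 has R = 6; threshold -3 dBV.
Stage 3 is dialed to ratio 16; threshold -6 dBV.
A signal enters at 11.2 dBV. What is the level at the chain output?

-5.70625 dBV

Stage 1: overshoot 5 dB → 5/5 = 1 dB → 7.2 dBV.
Stage 2: 10.2 dB above -3 dBV, reduced 6:1 to 1.7 dB above → -1.3 dBV.
Stage 3: -1.3 dBV is 4.7 dB over -6 dBV; at 16:1 that becomes 0.29375 dB over, giving -5.70625 dBV.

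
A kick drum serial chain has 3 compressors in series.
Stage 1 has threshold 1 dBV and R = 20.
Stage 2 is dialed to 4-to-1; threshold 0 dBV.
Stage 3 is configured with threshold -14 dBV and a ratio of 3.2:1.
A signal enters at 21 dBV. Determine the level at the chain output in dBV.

-9.46875 dBV

Stage 1: 21 dBV is 20 dB over 1 dBV; at 20:1 that becomes 1 dB over, giving 2 dBV.
Stage 2: overshoot 2 dB → 2/4 = 0.5 dB → 0.5 dBV.
Stage 3: 14.5 dB above -14 dBV, reduced 3.2:1 to 4.53125 dB above → -9.46875 dBV.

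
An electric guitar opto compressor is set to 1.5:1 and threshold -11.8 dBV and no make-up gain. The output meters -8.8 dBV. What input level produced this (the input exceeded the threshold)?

-7.3 dBV

The compressed level sits -8.8 − (-11.8) = 3 dB over threshold.
Undo the ratio: input overshoot = 3 × 1.5 = 4.5 dB, giving input = -7.3 dBV.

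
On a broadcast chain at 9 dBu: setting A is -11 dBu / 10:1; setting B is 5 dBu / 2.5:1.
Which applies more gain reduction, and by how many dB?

A: 20 dB over, compressed to 2 dB over, so 18 dB of GR.
B: 4 dB over, compressed to 1.6 dB over, so 2.4 dB of GR.
A reduces 15.6 dB more.

A, by 15.6 dB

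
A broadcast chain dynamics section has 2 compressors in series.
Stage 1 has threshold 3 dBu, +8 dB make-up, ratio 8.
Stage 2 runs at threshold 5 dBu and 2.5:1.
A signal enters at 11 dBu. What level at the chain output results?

7.8 dBu

Stage 1: 8 dB above 3 dBu, reduced 8:1 to 1 dB above → 4 dBu; +8 dB make-up → 12 dBu.
Stage 2: overshoot 7 dB → 7/2.5 = 2.8 dB → 7.8 dBu.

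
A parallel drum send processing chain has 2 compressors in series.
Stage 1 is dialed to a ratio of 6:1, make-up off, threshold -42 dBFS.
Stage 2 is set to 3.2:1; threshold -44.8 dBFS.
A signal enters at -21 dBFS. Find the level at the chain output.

Stage 1: 21 dB above -42 dBFS, reduced 6:1 to 3.5 dB above → -38.5 dBFS.
Stage 2: 6.3 dB above -44.8 dBFS, reduced 3.2:1 to 1.96875 dB above → -42.83125 dBFS.

-42.83125 dBFS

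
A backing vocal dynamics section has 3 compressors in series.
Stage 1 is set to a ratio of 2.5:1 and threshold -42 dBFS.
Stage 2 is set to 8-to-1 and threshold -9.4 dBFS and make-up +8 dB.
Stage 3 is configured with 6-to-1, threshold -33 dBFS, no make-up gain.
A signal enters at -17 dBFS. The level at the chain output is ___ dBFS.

-31.5 dBFS

Stage 1: overshoot 25 dB → 25/2.5 = 10 dB → -32 dBFS.
Stage 2: -32 dBFS ≤ -9.4 dBFS, so stage 2 doesn't engage; make-up brings it to -24 dBFS.
Stage 3: -24 dBFS is 9 dB over -33 dBFS; at 6:1 that becomes 1.5 dB over, giving -31.5 dBFS.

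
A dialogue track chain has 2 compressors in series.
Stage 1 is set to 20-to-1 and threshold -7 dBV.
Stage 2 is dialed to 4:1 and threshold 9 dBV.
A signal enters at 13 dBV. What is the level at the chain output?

Stage 1: 13 dBV is 20 dB over -7 dBV; at 20:1 that becomes 1 dB over, giving -6 dBV.
Stage 2: below threshold (-6 ≤ 9); passes unchanged; output -6 dBV.

-6 dBV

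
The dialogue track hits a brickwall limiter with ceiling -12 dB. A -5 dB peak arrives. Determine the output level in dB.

-12 dB

A brickwall limiter is an ∞:1 compressor: any input above the ceiling is clamped to -12 dB.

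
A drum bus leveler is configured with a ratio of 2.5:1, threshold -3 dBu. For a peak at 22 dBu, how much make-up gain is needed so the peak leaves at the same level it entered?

15 dB

Overshoot 25 dB → 25/2.5 = 10 dB after compression, so the compressed level is -3 + 10 = 7 dBu.
Make-up = target − compressed = 22 − 7 = 15 dB.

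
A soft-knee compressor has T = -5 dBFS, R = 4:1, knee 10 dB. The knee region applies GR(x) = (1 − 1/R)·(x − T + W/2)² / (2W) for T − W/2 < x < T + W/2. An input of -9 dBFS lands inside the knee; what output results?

-9.0375 dBFS

x − T + W/2 = -9 − (-5) + 5 = 1.
GR = (1 − 1/4) × 1² / 20 = 0.75 × 1 / 20 = 0.0375 dB.
Output = -9 − 0.0375 = -9.0375 dBFS.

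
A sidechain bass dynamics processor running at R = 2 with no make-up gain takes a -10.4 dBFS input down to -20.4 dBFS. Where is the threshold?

-30.4 dBFS

Let T be the threshold. Output overshoot = (input overshoot)/R, so -20.4 − T = (-10.4 − T)/2.
2·(-20.4 − T) = -10.4 − T → 1·T = -40.8 − (-10.4) = -30.4.
T = -30.4/1 = -30.4 dBFS.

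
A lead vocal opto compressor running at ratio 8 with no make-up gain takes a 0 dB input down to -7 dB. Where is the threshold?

Gain reduction = 0 − (-7) = 7 dB; output overshoot = GR / (R − 1) = 7 / 7 = 1 dB.
Threshold = output − output overshoot = -7 − 1 = -8 dB.

-8 dB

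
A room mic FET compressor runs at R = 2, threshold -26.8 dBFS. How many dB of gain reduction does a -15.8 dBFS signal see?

5.5 dB

The signal is 11 dB above threshold.
A 2:1 ratio leaves 5.5 dB of that excess.
So the signal is attenuated by 11 − 5.5 = 5.5 dB.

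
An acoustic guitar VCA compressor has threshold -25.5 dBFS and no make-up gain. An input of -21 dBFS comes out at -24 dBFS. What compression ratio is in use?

Input overshoot = -21 − (-25.5) = 4.5 dB; output overshoot = -24 − (-25.5) = 1.5 dB.
Ratio = 4.5 / 1.5 = 3.

3:1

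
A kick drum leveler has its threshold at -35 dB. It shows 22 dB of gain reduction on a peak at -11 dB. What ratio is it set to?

Input overshoot = -11 − (-35) = 24 dB.
Output overshoot = 24 − 22 = 2 dB.
Ratio = input overshoot / output overshoot = 24 / 2 = 12.

12:1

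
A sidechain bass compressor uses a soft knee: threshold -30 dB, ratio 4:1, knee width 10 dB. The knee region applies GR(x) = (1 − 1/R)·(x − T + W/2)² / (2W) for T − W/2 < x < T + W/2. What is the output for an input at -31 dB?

-31.6 dB

x − T + W/2 = -31 − (-30) + 5 = 4.
GR = (1 − 1/4) × 4² / 20 = 0.75 × 16 / 20 = 0.6 dB.
Output = -31 − 0.6 = -31.6 dB.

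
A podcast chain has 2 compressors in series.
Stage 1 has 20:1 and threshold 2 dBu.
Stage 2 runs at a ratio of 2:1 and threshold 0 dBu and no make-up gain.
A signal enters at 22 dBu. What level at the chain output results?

1.5 dBu

Stage 1: overshoot 20 dB → 20/20 = 1 dB → 3 dBu.
Stage 2: 3 dB above 0 dBu, reduced 2:1 to 1.5 dB above → 1.5 dBu.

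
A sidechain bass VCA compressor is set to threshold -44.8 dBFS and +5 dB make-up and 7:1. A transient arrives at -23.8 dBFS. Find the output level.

The input is 21 dB above the -44.8 dBFS threshold.
The 21 dB excess becomes 3 dB after 7:1 reduction.
That puts the output at -41.8 dBFS; make-up adds 5 dB, giving -36.8 dBFS.

-36.8 dBFS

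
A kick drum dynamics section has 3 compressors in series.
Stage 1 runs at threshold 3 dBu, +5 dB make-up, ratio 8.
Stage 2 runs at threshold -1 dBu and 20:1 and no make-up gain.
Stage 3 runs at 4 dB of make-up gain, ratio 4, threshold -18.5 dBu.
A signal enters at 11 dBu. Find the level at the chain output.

-10 dBu

Stage 1: overshoot 8 dB → 8/8 = 1 dB → 4 dBu; +5 dB make-up → 9 dBu.
Stage 2: overshoot 10 dB → 10/20 = 0.5 dB → -0.5 dBu.
Stage 3: -0.5 dBu is 18 dB over -18.5 dBu; at 4:1 that becomes 4.5 dB over, giving -14 dBu; +4 dB make-up → -10 dBu.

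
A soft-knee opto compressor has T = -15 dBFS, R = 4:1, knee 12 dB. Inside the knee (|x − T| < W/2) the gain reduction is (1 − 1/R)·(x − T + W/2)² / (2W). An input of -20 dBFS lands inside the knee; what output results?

-20.03125 dBFS

x − T + W/2 = -20 − (-15) + 6 = 1.
GR = (1 − 1/4) × 1² / 24 = 0.75 × 1 / 24 = 0.03125 dB.
Output = -20 − 0.03125 = -20.03125 dBFS.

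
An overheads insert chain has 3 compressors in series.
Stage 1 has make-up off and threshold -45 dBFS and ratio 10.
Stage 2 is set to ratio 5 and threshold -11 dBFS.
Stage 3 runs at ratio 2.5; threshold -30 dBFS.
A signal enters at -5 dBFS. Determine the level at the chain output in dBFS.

-41 dBFS

Stage 1: overshoot 40 dB → 40/10 = 4 dB → -41 dBFS.
Stage 2: -41 dBFS ≤ -11 dBFS, so stage 2 doesn't engage; output -41 dBFS.
Stage 3: -41 dBFS is at or below the -30 dBFS threshold — no compression; output -41 dBFS.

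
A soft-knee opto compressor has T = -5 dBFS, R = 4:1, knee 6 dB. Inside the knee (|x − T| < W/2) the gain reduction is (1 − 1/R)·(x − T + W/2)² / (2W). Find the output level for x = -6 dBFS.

-6.25 dBFS

x − T + W/2 = -6 − (-5) + 3 = 2.
GR = (1 − 1/4) × 2² / 12 = 0.75 × 4 / 12 = 0.25 dB.
Output = -6 − 0.25 = -6.25 dBFS.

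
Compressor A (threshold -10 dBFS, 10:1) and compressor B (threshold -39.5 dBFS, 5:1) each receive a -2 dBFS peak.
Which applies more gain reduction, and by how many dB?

B, by 22.8 dB

A: GR = 8 − 8/10 = 7.2 dB.
B: GR = 37.5 − 37.5/5 = 30 dB.
B applies 22.8 dB more gain reduction.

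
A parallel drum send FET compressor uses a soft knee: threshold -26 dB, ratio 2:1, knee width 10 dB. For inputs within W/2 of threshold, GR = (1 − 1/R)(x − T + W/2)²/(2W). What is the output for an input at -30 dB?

x − T + W/2 = -30 − (-26) + 5 = 1.
GR = (1 − 1/2) × 1² / 20 = 0.5 × 1 / 20 = 0.025 dB.
Output = -30 − 0.025 = -30.025 dB.

-30.025 dB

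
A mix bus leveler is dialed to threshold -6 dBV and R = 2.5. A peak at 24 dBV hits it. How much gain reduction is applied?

18 dB

The signal is 30 dB above threshold.
After 2.5:1 compression the overshoot becomes 30/2.5 = 12 dB.
So the signal is attenuated by 30 − 12 = 18 dB.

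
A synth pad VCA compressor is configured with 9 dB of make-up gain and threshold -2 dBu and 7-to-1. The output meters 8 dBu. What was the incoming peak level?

Stripping the +9 dB make-up gives -1 dBu at the gain stage.
The compressed level sits -1 − (-2) = 1 dB over threshold.
Input overshoot = R × output overshoot = 7 dB → input = -2 + 7 = 5 dBu.

5 dBu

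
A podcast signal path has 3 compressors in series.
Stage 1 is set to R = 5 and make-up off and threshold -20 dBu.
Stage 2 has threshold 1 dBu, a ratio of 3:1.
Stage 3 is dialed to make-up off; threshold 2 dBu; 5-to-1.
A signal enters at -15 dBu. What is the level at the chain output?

-19 dBu

Stage 1: overshoot 5 dB → 5/5 = 1 dB → -19 dBu.
Stage 2: -19 dBu ≤ 1 dBu, so stage 2 doesn't engage; output -19 dBu.
Stage 3: -19 dBu is at or below the 2 dBu threshold — no compression; output -19 dBu.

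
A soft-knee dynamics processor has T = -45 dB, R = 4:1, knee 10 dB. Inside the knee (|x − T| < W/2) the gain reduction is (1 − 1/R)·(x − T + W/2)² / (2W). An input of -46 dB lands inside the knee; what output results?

x − T + W/2 = -46 − (-45) + 5 = 4.
GR = (1 − 1/4) × 4² / 20 = 0.75 × 16 / 20 = 0.6 dB.
Output = -46 − 0.6 = -46.6 dB.

-46.6 dB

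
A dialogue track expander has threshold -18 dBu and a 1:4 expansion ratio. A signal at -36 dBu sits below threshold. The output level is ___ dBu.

The input is 18 dB below the -18 dBu threshold.
A 1:4 expander multiplies undershoot by 4: 18 × 4 = 72 dB below threshold.
Output = -18 − 72 = -90 dBu.

-90 dBu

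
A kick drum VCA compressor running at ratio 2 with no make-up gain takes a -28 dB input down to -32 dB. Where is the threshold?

Input is 8 dB above T (since output overshoot × R = input overshoot: (-32 − T)·2 = -28 − T gives T = -36 dB).
Check: -36 + (-28 − (-36))/2 = -36 + 4 = -32 dB. ✓

-36 dB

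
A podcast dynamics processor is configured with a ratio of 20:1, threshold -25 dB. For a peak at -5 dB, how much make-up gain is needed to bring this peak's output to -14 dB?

10 dB

Without make-up, output = threshold + overshoot/20 = -25 + 1 = -24 dB.
Gap to target: 10 dB.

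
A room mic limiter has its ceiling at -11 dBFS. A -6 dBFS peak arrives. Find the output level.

A brickwall limiter is an ∞:1 compressor: any input above the ceiling is clamped to -11 dBFS.

-11 dBFS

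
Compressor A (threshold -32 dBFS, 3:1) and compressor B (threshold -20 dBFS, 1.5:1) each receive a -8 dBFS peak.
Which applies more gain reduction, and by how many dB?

A, by 12 dB

A: GR = 24 − 24/3 = 16 dB.
B: GR = 12 − 12/1.5 = 4 dB.
Difference: 12 dB in favour of A.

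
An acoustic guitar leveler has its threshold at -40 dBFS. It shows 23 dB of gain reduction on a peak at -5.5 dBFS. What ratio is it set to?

3:1

Input overshoot = -5.5 − (-40) = 34.5 dB.
Output overshoot = 34.5 − 23 = 11.5 dB.
Ratio = input overshoot / output overshoot = 34.5 / 11.5 = 3.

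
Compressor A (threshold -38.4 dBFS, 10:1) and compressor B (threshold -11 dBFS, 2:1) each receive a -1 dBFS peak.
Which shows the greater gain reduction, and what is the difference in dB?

A: overshoot 37.4 dB → output overshoot 3.74 dB → GR 33.66 dB.
B: overshoot 10 dB → output overshoot 5 dB → GR 5 dB.
Difference: 28.66 dB in favour of A.

A, by 28.66 dB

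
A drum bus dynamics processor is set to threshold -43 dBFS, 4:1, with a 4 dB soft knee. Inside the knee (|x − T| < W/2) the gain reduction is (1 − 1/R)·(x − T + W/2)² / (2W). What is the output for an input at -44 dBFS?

x − T + W/2 = -44 − (-43) + 2 = 1.
GR = (1 − 1/4) × 1² / 8 = 0.75 × 1 / 8 = 0.09375 dB.
Output = -44 − 0.09375 = -44.09375 dBFS.

-44.09375 dBFS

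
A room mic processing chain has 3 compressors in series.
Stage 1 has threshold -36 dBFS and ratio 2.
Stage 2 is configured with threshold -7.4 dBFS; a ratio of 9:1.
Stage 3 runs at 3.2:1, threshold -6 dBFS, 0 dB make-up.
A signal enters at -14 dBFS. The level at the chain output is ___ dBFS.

Stage 1: 22 dB above -36 dBFS, reduced 2:1 to 11 dB above → -25 dBFS.
Stage 2: -25 dBFS is at or below the -7.4 dBFS threshold — no compression; output -25 dBFS.
Stage 3: -25 dBFS ≤ -6 dBFS, so stage 3 doesn't engage; output -25 dBFS.

-25 dBFS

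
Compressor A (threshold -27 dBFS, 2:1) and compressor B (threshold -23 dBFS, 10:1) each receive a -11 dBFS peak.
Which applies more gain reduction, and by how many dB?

B, by 2.8 dB

A: GR = 16 − 16/2 = 8 dB.
B: GR = 12 − 12/10 = 10.8 dB.
B reduces 2.8 dB more.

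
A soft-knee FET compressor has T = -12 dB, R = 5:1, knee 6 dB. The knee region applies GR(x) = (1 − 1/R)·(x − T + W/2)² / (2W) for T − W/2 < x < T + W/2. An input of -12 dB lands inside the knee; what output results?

x − T + W/2 = -12 − (-12) + 3 = 3.
GR = (1 − 1/5) × 3² / 12 = 0.8 × 9 / 12 = 0.6 dB.
Output = -12 − 0.6 = -12.6 dB.

-12.6 dB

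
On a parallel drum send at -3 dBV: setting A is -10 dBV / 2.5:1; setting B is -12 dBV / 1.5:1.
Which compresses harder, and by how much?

A, by 1.2 dB

A: overshoot 7 dB → output overshoot 2.8 dB → GR 4.2 dB.
B: overshoot 9 dB → output overshoot 6 dB → GR 3 dB.
Difference: 1.2 dB in favour of A.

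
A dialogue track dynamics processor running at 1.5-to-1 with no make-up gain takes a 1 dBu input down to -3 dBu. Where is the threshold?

-11 dBu

Gain reduction = 1 − (-3) = 4 dB; output overshoot = GR / (R − 1) = 4 / 0.5 = 8 dB.
Threshold = output − output overshoot = -3 − 8 = -11 dBu.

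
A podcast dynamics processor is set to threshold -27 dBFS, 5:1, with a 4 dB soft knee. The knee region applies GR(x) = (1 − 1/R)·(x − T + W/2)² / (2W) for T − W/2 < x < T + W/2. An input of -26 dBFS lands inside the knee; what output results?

-26.9 dBFS

x − T + W/2 = -26 − (-27) + 2 = 3.
GR = (1 − 1/5) × 3² / 8 = 0.8 × 9 / 8 = 0.9 dB.
Output = -26 − 0.9 = -26.9 dBFS.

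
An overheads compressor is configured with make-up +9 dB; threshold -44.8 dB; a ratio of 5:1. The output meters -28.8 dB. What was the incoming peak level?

-9.8 dB

Remove make-up: -28.8 − 9 = -37.8 dB.
That's 7 dB above the -44.8 dB threshold.
Input overshoot = R × output overshoot = 35 dB → input = -44.8 + 35 = -9.8 dB.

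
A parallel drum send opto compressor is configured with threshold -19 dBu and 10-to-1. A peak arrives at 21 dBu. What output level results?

-15 dBu

21 dBu sits 40 dB over threshold.
At 10:1 the overshoot is divided by 10, leaving 4 dB above threshold.
Output = -19 + 4 = -15 dBu.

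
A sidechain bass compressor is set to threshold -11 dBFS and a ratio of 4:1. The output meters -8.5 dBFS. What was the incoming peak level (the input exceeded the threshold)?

That's 2.5 dB above the -11 dBFS threshold.
Input overshoot = R × output overshoot = 10 dB → input = -11 + 10 = -1 dBFS.

-1 dBFS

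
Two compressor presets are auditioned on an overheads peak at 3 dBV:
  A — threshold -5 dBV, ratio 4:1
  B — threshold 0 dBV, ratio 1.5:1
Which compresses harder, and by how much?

A, by 5 dB

A: GR = 8 − 8/4 = 6 dB.
B: GR = 3 − 3/1.5 = 1 dB.
A reduces 5 dB more.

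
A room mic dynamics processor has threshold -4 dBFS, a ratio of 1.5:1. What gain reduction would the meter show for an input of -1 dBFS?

1 dB

Overshoot = -1 − (-4) = 3 dB.
After 1.5:1 compression the overshoot becomes 3/1.5 = 2 dB.
GR = overshoot in − overshoot out = 3 − 2 = 1 dB.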